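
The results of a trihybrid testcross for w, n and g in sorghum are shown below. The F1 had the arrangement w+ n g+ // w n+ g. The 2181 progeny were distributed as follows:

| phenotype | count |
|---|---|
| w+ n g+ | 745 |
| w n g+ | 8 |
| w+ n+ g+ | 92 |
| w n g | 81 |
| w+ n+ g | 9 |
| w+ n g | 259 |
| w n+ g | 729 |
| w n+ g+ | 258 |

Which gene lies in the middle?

w

The two rarest classes, w n g+ and w+ n+ g, are the double crossovers. Comparing them with the parentals, only the w allele has switched, so w is the middle locus and the order is g – w – n.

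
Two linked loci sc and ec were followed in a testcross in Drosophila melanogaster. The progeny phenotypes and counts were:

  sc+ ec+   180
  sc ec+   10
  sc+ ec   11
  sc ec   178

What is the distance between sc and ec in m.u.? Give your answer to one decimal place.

5.5 m.u.

The two most frequent classes, sc+ ec+ (180) and sc ec (178), are the parental types, so the F1 was sc+ ec+ / sc ec.
The recombinant classes are sc+ ec and sc ec+: 11 + 10 = 21.
Recombination frequency = 21/379 = 0.0554 ≈ 5.5%, i.e. 5.5 m.u.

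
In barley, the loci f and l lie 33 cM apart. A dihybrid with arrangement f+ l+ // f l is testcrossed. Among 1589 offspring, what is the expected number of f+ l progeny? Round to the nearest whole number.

262

A map distance of 33 cM corresponds to a recombination frequency of 0.330.
The F1 is f+ l+ / f l, so f+ l is a recombinant gamete class with expected frequency r/2 = 0.330/2 = 0.1650.
Expected number = 0.1650 × 1589 = 262.19 ≈ 262.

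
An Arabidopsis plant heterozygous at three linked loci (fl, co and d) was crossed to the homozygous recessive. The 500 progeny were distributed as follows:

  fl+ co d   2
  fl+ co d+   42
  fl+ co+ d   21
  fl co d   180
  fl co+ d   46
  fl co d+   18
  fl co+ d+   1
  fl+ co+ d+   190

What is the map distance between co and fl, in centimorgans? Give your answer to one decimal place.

18.2 centimorgans

The two most frequent reciprocal classes, fl+ co+ d+ and fl co d, are the parental types, so the F1 was fl+ co+ d+ / fl co d.
The two rarest classes, fl co+ d+ and fl+ co d, are the double crossovers. Comparing them with the parentals, only the fl allele has switched, so fl is the middle locus and the order is co – fl – d.
Crossovers in the co–fl interval produce the single-crossover classes fl+ co d+ and fl co+ d (42 + 46 = 88) plus the double crossovers (3).
RF(co–fl) = (88 + 3) / 500 = 91/500 = 0.1820 → 18.2 centimorgans.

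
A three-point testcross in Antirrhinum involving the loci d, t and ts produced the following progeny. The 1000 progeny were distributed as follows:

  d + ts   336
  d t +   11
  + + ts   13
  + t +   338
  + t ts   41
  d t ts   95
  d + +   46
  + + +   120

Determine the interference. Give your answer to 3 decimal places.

0.095

The two most frequent reciprocal classes, d + ts and + t +, are the parental types, so the F1 was d + ts / + t +.
The two rarest classes, + + ts and d t +, are the double crossovers. Comparing them with the parentals, only the d allele has switched, so d is the middle locus and the order is ts – d – t.
ts–d: (87 + 24)/1000 = 0.1110; d–t: (215 + 24)/1000 = 0.2390.
Expected DCO frequency = 0.1110 × 0.2390 ≈ 0.02653; observed = 24/1000 ≈ 0.02400.
Coefficient of coincidence = 0.02400/0.02653 ≈ 0.905; interference = 1 − 0.905 = 0.095.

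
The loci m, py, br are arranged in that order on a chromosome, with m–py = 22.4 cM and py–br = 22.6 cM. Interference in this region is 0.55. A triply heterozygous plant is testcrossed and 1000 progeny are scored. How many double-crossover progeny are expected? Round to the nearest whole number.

Map distances give recombination frequencies of 0.224 and 0.226 for the two intervals.
With interference 0.55 (so coincidence = 0.45), expected double-crossover frequency = 0.224 × 0.226 × 0.45 = 0.02278.
Expected number = 0.02278 × 1000 = 22.78 ≈ 23.

23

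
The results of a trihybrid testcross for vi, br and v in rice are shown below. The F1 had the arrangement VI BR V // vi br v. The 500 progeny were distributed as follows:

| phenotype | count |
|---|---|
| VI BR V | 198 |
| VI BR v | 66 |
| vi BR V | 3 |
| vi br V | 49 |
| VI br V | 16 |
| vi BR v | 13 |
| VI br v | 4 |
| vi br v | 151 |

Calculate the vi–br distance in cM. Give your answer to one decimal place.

The two rarest classes, vi BR V and VI br v, are the double crossovers. Comparing them with the parentals, only the vi allele has switched, so vi is the middle locus and the order is v – vi – br.
Crossovers in the vi–br interval produce the single-crossover classes VI br V and vi BR v (16 + 13 = 29) plus the double crossovers (7).
RF(vi–br) = (29 + 7) / 500 = 36/500 = 0.0720 → 7.2 cM.

7.2 cM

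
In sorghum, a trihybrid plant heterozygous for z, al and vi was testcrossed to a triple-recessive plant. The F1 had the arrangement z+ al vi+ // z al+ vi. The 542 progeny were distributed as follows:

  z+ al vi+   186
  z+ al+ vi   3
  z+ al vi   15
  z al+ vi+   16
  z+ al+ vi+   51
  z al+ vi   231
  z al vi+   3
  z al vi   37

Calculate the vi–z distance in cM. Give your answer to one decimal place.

6.8 cM

The two rarest classes, z al vi+ and z+ al+ vi, are the double crossovers. Comparing them with the parentals, only the z allele has switched, so z is the middle locus and the order is vi – z – al.
Crossovers in the vi–z interval produce the single-crossover classes z+ al vi and z al+ vi+ (15 + 16 = 31) plus the double crossovers (6).
RF(vi–z) = (31 + 6) / 542 = 37/542 = 0.0683 → 6.8 cM.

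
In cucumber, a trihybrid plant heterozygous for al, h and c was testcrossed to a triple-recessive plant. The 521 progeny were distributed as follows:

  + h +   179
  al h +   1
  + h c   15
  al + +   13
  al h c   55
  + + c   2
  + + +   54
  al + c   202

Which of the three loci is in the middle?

al

The two most frequent reciprocal classes, al + c and + h +, are the parental types, so the F1 was al + c / + h +.
The two rarest classes, + + c and al h +, are the double crossovers. Comparing them with the parentals, only the al allele has switched, so al is the middle locus and the order is c – al – h.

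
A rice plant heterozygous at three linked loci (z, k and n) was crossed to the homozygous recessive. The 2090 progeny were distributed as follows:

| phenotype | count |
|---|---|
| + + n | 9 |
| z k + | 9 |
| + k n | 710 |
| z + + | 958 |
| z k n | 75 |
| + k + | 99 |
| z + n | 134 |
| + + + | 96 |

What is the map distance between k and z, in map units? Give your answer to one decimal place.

The two most frequent reciprocal classes, z + + and + k n, are the parental types, so the F1 was z + + / + k n.
The two rarest classes, z k + and + + n, are the double crossovers. Comparing them with the parentals, only the k allele has switched, so k is the middle locus and the order is z – k – n.
Crossovers in the z–k interval produce the single-crossover classes + + + and z k n (96 + 75 = 171) plus the double crossovers (18).
RF(z–k) = (171 + 18) / 2090 = 189/2090 = 0.0904 → 9.0 map units.

9.0 map units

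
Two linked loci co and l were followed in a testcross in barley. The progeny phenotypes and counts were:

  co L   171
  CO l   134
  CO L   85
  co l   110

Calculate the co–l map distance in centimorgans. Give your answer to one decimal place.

39.0 centimorgans

The two most frequent classes, CO l (134) and co L (171), are the parental types, so the F1 was CO l / co L.
The recombinant classes are CO L and co l: 85 + 110 = 195.
Recombination frequency = 195/500 = 0.3900 ≈ 39.0%, i.e. 39.0 centimorgans.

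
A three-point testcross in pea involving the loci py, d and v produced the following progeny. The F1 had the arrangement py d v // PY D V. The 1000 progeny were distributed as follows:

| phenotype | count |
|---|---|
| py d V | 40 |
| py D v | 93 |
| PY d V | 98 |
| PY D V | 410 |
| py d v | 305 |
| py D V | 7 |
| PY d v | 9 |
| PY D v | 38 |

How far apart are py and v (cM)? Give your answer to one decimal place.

9.4 cM

The two rarest classes, PY d v and py D V, are the double crossovers. Comparing them with the parentals, only the py allele has switched, so py is the middle locus and the order is v – py – d.
Crossovers in the v–py interval produce the single-crossover classes py d V and PY D v (40 + 38 = 78) plus the double crossovers (16).
RF(v–py) = (78 + 16) / 1000 = 94/1000 = 0.0940 → 9.4 cM.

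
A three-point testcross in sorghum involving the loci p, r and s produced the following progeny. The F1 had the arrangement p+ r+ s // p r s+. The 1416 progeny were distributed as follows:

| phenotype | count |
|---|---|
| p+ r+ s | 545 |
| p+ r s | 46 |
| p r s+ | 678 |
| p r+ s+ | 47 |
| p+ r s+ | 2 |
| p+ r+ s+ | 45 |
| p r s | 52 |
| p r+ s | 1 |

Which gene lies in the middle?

The two rarest classes, p r+ s and p+ r s+, are the double crossovers. Comparing them with the parentals, only the p allele has switched, so p is the middle locus and the order is s – p – r.

p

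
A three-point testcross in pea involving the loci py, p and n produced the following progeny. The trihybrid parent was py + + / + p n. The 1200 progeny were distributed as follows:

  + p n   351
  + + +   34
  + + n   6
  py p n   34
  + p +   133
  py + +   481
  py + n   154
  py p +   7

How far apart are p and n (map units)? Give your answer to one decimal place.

The two rarest classes, py p + and + + n, are the double crossovers. Comparing them with the parentals, only the p allele has switched, so p is the middle locus and the order is n – p – py.
Crossovers in the n–p interval produce the single-crossover classes py + n and + p + (154 + 133 = 287) plus the double crossovers (13).
RF(n–p) = (287 + 13) / 1200 = 300/1200 = 0.2500 → 25.0 map units.

25.0 map units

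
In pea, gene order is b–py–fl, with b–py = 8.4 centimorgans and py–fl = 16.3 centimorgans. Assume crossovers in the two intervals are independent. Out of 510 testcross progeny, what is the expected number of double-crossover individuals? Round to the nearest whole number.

7

Map distances give recombination frequencies of 0.084 and 0.163 for the two intervals.
With no interference, expected double-crossover frequency = 0.084 × 0.163 = 0.01369.
Expected number = 0.01369 × 510 = 6.98 ≈ 7.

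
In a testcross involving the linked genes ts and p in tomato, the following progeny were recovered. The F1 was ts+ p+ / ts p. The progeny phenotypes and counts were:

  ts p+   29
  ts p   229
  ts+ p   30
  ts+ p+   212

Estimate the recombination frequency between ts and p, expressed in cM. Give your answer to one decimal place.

The recombinant classes are ts+ p and ts p+: 30 + 29 = 59.
Recombination frequency = 59/500 = 0.1180 ≈ 11.8%, i.e. 11.8 cM.

11.8 cM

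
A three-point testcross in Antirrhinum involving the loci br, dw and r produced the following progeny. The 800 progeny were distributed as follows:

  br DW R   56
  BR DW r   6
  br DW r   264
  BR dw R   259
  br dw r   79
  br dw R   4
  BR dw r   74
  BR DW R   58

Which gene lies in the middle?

The two most frequent reciprocal classes, br DW r and BR dw R, are the parental types, so the F1 was br DW r / BR dw R.
The two rarest classes, BR DW r and br dw R, are the double crossovers. Comparing them with the parentals, only the br allele has switched, so br is the middle locus and the order is dw – br – r.

br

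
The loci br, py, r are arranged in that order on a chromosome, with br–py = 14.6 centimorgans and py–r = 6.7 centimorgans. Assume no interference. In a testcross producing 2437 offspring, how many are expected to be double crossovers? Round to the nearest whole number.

Map distances give recombination frequencies of 0.146 and 0.067 for the two intervals.
With no interference, expected double-crossover frequency = 0.146 × 0.067 = 0.00978.
Expected number = 0.00978 × 2437 = 23.84 ≈ 24.

24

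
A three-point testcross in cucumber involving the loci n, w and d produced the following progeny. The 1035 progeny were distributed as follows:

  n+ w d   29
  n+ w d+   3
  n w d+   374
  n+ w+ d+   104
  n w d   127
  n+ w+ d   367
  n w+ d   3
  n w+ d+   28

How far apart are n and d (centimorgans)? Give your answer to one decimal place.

22.9 centimorgans

The two most frequent reciprocal classes, n+ w+ d and n w d+, are the parental types, so the F1 was n+ w+ d / n w d+.
The two rarest classes, n w+ d and n+ w d+, are the double crossovers. Comparing them with the parentals, only the n allele has switched, so n is the middle locus and the order is w – n – d.
Crossovers in the n–d interval produce the single-crossover classes n+ w+ d+ and n w d (104 + 127 = 231) plus the double crossovers (6).
RF(n–d) = (231 + 6) / 1035 = 237/1035 = 0.2290 → 22.9 centimorgans.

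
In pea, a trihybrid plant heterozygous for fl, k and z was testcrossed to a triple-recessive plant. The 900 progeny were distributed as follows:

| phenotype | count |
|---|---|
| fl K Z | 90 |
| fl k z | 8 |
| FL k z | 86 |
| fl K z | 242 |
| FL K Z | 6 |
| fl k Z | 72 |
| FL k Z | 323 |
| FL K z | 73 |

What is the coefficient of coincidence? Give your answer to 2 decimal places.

The two most frequent reciprocal classes, FL k Z and fl K z, are the parental types, so the F1 was FL k Z / fl K z.
The two rarest classes, FL K Z and fl k z, are the double crossovers. Comparing them with the parentals, only the k allele has switched, so k is the middle locus and the order is fl – k – z.
fl–k: (145 + 14)/900 = 0.1767; k–z: (176 + 14)/900 = 0.2111.
Expected DCO frequency = 0.1767 × 0.2111 ≈ 0.03730; observed = 14/900 ≈ 0.01556.
Coefficient of coincidence = 0.01556/0.03730 ≈ 0.42.

0.42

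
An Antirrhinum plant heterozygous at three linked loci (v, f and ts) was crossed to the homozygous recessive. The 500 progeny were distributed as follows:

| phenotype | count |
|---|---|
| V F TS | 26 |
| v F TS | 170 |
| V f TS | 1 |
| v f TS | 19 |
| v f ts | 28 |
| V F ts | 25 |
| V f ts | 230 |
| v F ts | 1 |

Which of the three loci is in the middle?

The two most frequent reciprocal classes, V f ts and v F TS, are the parental types, so the F1 was V f ts / v F TS.
The two rarest classes, V f TS and v F ts, are the double crossovers. Comparing them with the parentals, only the ts allele has switched, so ts is the middle locus and the order is f – ts – v.

ts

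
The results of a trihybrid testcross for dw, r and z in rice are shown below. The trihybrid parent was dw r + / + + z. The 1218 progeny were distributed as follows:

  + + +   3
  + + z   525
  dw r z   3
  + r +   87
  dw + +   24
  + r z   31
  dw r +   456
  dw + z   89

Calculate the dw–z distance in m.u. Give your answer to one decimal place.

14.9 m.u.

The two rarest classes, dw r z and + + +, are the double crossovers. Comparing them with the parentals, only the z allele has switched, so z is the middle locus and the order is dw – z – r.
Crossovers in the dw–z interval produce the single-crossover classes + r + and dw + z (87 + 89 = 176) plus the double crossovers (6).
RF(dw–z) = (176 + 6) / 1218 = 182/1218 = 0.1494 → 14.9 m.u.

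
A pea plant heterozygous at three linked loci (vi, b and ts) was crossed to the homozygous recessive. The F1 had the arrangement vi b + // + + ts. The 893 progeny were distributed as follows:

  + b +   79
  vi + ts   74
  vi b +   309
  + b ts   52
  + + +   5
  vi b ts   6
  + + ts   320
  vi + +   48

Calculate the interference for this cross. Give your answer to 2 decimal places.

0.46

The two rarest classes, vi b ts and + + +, are the double crossovers. Comparing them with the parentals, only the ts allele has switched, so ts is the middle locus and the order is b – ts – vi.
b–ts: (100 + 11)/893 = 0.1243; ts–vi: (153 + 11)/893 = 0.1837.
Expected DCO frequency = 0.1243 × 0.1837 ≈ 0.02283; observed = 11/893 ≈ 0.01232.
Coefficient of coincidence = 0.01232/0.02283 ≈ 0.54; interference = 1 − 0.54 = 0.46.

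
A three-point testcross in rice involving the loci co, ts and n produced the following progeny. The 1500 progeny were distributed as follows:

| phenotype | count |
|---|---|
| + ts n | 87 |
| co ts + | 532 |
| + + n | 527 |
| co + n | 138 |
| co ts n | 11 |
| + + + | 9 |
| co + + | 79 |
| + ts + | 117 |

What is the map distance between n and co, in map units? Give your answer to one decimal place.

18.3 map units

The two most frequent reciprocal classes, + + n and co ts +, are the parental types, so the F1 was + + n / co ts +.
The two rarest classes, + + + and co ts n, are the double crossovers. Comparing them with the parentals, only the n allele has switched, so n is the middle locus and the order is ts – n – co.
Crossovers in the n–co interval produce the single-crossover classes co + n and + ts + (138 + 117 = 255) plus the double crossovers (20).
RF(n–co) = (255 + 20) / 1500 = 275/1500 = 0.1833 → 18.3 map units.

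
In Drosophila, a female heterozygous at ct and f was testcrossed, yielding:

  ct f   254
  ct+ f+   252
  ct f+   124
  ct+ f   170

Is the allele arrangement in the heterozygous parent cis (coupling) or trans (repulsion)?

cis

The two most frequent classes are ct+ f+ (252) and ct f (254); these are the parental (non-recombinant) types.
So the F1 carried ct+ f+ on one chromosome and ct f on the other — the recessive alleles are on the same chromosome (cis / coupling).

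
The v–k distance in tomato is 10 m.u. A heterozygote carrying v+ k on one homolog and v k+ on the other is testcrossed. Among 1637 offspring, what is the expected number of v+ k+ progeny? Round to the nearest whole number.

82

A map distance of 10 m.u. corresponds to a recombination frequency of 0.100.
The F1 is v+ k / v k+, so v+ k+ is a recombinant gamete class with expected frequency r/2 = 0.100/2 = 0.0500.
Expected number = 0.0500 × 1637 = 81.85 ≈ 82.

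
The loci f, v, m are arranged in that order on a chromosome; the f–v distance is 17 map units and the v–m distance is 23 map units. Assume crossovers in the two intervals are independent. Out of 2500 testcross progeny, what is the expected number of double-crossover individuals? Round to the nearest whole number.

Map distances give recombination frequencies of 0.170 and 0.230 for the two intervals.
With no interference, expected double-crossover frequency = 0.170 × 0.230 = 0.03910.
Expected number = 0.03910 × 2500 = 97.75 ≈ 98.

98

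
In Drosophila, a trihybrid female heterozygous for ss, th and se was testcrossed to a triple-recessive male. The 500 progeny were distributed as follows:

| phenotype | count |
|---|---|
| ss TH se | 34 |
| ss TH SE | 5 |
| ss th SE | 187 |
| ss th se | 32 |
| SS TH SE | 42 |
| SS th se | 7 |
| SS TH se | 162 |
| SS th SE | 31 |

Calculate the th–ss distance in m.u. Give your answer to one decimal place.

The two most frequent reciprocal classes, ss th SE and SS TH se, are the parental types, so the F1 was ss th SE / SS TH se.
The two rarest classes, ss TH SE and SS th se, are the double crossovers. Comparing them with the parentals, only the th allele has switched, so th is the middle locus and the order is se – th – ss.
Crossovers in the th–ss interval produce the single-crossover classes SS th SE and ss TH se (31 + 34 = 65) plus the double crossovers (12).
RF(th–ss) = (65 + 12) / 500 = 77/500 = 0.1540 → 15.4 m.u.

15.4 m.u.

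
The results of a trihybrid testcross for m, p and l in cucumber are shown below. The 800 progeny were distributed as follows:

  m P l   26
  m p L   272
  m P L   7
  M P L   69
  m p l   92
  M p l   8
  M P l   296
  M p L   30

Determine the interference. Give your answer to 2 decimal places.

0.04

The two most frequent reciprocal classes, m p L and M P l, are the parental types, so the F1 was m p L / M P l.
The two rarest classes, m P L and M p l, are the double crossovers. Comparing them with the parentals, only the p allele has switched, so p is the middle locus and the order is m – p – l.
m–p: (56 + 15)/800 = 0.0887; p–l: (161 + 15)/800 = 0.2200.
Expected DCO frequency = 0.0887 × 0.2200 ≈ 0.01951; observed = 15/800 ≈ 0.01875.
Coefficient of coincidence = 0.01875/0.01951 ≈ 0.96; interference = 1 − 0.96 = 0.04.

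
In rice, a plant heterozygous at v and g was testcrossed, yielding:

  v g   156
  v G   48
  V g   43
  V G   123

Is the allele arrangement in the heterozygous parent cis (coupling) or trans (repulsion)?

cis

The two most frequent classes are V G (123) and v g (156); these are the parental (non-recombinant) types.
So the F1 carried V G on one chromosome and v g on the other — the recessive alleles are on the same chromosome (cis / coupling).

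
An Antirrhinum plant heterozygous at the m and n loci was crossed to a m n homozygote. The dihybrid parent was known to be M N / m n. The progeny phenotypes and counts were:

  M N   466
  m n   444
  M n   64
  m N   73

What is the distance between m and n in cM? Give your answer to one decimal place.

The recombinant classes are M n and m N: 64 + 73 = 137.
Recombination frequency = 137/1047 = 0.1309 ≈ 13.1%, i.e. 13.1 cM.

13.1 cM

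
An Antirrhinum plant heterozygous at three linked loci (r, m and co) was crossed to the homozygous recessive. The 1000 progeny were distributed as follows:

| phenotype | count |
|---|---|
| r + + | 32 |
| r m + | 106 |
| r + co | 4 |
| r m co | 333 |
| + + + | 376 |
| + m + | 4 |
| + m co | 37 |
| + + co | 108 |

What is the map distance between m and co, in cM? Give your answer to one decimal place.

22.2 cM

The two most frequent reciprocal classes, + + + and r m co, are the parental types, so the F1 was + + + / r m co.
The two rarest classes, + m + and r + co, are the double crossovers. Comparing them with the parentals, only the m allele has switched, so m is the middle locus and the order is r – m – co.
Crossovers in the m–co interval produce the single-crossover classes + + co and r m + (108 + 106 = 214) plus the double crossovers (8).
RF(m–co) = (214 + 8) / 1000 = 222/1000 = 0.2220 → 22.2 cM.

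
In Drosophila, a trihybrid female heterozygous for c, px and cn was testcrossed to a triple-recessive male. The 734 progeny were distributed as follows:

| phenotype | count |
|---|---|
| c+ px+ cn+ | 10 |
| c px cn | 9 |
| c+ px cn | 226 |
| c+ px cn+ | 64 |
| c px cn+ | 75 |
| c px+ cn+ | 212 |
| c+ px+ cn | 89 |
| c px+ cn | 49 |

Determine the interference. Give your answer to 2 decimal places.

0.42

The two most frequent reciprocal classes, c+ px cn and c px+ cn+, are the parental types, so the F1 was c+ px cn / c px+ cn+.
The two rarest classes, c px cn and c+ px+ cn+, are the double crossovers. Comparing them with the parentals, only the c allele has switched, so c is the middle locus and the order is px – c – cn.
px–c: (164 + 19)/734 = 0.2493; c–cn: (113 + 19)/734 = 0.1798.
Expected DCO frequency = 0.2493 × 0.1798 ≈ 0.04482; observed = 19/734 ≈ 0.02589.
Coefficient of coincidence = 0.02589/0.04482 ≈ 0.58; interference = 1 − 0.58 = 0.42.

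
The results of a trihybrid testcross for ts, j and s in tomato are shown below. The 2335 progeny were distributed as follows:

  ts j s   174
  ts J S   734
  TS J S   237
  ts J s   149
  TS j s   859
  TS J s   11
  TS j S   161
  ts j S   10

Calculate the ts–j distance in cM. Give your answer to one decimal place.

The two most frequent reciprocal classes, ts J S and TS j s, are the parental types, so the F1 was ts J S / TS j s.
The two rarest classes, ts j S and TS J s, are the double crossovers. Comparing them with the parentals, only the j allele has switched, so j is the middle locus and the order is ts – j – s.
Crossovers in the ts–j interval produce the single-crossover classes TS J S and ts j s (237 + 174 = 411) plus the double crossovers (21).
RF(ts–j) = (411 + 21) / 2335 = 432/2335 = 0.1850 → 18.5 cM.

18.5 cM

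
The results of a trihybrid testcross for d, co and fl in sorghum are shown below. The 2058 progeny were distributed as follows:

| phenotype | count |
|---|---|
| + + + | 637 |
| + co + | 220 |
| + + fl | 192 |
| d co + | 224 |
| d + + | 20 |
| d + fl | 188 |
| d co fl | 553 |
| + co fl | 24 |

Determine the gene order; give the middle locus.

d

The two most frequent reciprocal classes, d co fl and + + +, are the parental types, so the F1 was d co fl / + + +.
The two rarest classes, + co fl and d + +, are the double crossovers. Comparing them with the parentals, only the d allele has switched, so d is the middle locus and the order is fl – d – co.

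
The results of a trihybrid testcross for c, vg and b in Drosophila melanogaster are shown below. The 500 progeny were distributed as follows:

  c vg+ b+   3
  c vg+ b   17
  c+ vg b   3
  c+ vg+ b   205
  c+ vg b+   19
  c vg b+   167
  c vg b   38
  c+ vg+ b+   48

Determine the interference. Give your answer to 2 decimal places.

0.22

The two most frequent reciprocal classes, c vg b+ and c+ vg+ b, are the parental types, so the F1 was c vg b+ / c+ vg+ b.
The two rarest classes, c vg+ b+ and c+ vg b, are the double crossovers. Comparing them with the parentals, only the vg allele has switched, so vg is the middle locus and the order is c – vg – b.
c–vg: (36 + 6)/500 = 0.0840; vg–b: (86 + 6)/500 = 0.1840.
Expected DCO frequency = 0.0840 × 0.1840 ≈ 0.01546; observed = 6/500 ≈ 0.01200.
Coefficient of coincidence = 0.01200/0.01546 ≈ 0.78; interference = 1 − 0.78 = 0.22.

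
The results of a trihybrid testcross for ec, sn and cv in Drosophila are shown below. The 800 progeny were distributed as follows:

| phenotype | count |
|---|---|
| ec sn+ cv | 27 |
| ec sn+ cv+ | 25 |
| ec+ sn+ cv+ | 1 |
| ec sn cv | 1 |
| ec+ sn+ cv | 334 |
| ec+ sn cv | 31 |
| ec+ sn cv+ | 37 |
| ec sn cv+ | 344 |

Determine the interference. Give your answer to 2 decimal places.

The two most frequent reciprocal classes, ec+ sn+ cv and ec sn cv+, are the parental types, so the F1 was ec+ sn+ cv / ec sn cv+.
The two rarest classes, ec+ sn+ cv+ and ec sn cv, are the double crossovers. Comparing them with the parentals, only the cv allele has switched, so cv is the middle locus and the order is ec – cv – sn.
ec–cv: (64 + 2)/800 = 0.0825; cv–sn: (56 + 2)/800 = 0.0725.
Expected DCO frequency = 0.0825 × 0.0725 ≈ 0.00598; observed = 2/800 ≈ 0.00250.
Coefficient of coincidence = 0.00250/0.00598 ≈ 0.42; interference = 1 − 0.42 = 0.58.

0.58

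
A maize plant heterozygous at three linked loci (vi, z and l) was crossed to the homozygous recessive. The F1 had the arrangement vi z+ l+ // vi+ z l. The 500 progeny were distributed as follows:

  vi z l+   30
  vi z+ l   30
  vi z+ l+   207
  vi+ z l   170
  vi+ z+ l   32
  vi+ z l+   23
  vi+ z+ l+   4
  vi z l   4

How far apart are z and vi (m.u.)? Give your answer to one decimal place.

14.0 m.u.

The two rarest classes, vi+ z+ l+ and vi z l, are the double crossovers. Comparing them with the parentals, only the vi allele has switched, so vi is the middle locus and the order is l – vi – z.
Crossovers in the vi–z interval produce the single-crossover classes vi z l+ and vi+ z+ l (30 + 32 = 62) plus the double crossovers (8).
RF(vi–z) = (62 + 8) / 500 = 70/500 = 0.1400 → 14.0 m.u.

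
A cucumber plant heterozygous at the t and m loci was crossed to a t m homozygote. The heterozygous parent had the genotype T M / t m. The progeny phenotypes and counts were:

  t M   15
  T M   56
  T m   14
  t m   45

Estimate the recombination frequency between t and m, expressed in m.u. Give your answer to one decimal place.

The recombinant classes are T m and t M: 14 + 15 = 29.
Recombination frequency = 29/130 = 0.2231 ≈ 22.3%, i.e. 22.3 m.u.

22.3 m.u.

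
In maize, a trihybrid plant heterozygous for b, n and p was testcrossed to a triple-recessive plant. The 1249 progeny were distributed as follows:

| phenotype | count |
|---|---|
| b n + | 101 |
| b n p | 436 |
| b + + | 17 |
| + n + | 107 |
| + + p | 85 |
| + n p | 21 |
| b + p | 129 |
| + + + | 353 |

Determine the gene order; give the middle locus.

b

The two most frequent reciprocal classes, b n p and + + +, are the parental types, so the F1 was b n p / + + +.
The two rarest classes, + n p and b + +, are the double crossovers. Comparing them with the parentals, only the b allele has switched, so b is the middle locus and the order is n – b – p.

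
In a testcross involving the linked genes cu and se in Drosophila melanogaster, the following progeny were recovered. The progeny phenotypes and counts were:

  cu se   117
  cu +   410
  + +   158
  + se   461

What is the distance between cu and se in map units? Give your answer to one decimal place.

24.0 map units

The two most frequent classes, + se (461) and cu + (410), are the parental types, so the F1 was + se / cu +.
The recombinant classes are + + and cu se: 158 + 117 = 275.
Recombination frequency = 275/1146 = 0.2400 ≈ 24.0%, i.e. 24.0 map units.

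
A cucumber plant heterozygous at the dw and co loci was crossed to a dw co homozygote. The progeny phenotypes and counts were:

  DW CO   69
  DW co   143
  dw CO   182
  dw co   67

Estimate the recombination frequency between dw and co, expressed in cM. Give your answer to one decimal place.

29.5 cM

The two most frequent classes, DW co (143) and dw CO (182), are the parental types, so the F1 was DW co / dw CO.
The recombinant classes are DW CO and dw co: 69 + 67 = 136.
Recombination frequency = 136/461 = 0.2950 ≈ 29.5%, i.e. 29.5 cM.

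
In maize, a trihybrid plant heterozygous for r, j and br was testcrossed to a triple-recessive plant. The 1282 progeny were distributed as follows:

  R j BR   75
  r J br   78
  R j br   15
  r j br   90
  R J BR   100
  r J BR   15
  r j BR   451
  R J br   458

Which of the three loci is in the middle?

j

The two most frequent reciprocal classes, R J br and r j BR, are the parental types, so the F1 was R J br / r j BR.
The two rarest classes, R j br and r J BR, are the double crossovers. Comparing them with the parentals, only the j allele has switched, so j is the middle locus and the order is r – j – br.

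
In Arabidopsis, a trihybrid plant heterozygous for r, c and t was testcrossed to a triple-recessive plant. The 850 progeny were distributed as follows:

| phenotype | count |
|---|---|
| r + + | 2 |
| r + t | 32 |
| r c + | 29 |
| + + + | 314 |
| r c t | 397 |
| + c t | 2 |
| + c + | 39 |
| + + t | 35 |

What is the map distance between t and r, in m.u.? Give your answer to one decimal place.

8.0 m.u.

The two most frequent reciprocal classes, r c t and + + +, are the parental types, so the F1 was r c t / + + +.
The two rarest classes, + c t and r + +, are the double crossovers. Comparing them with the parentals, only the r allele has switched, so r is the middle locus and the order is t – r – c.
Crossovers in the t–r interval produce the single-crossover classes r c + and + + t (29 + 35 = 64) plus the double crossovers (4).
RF(t–r) = (64 + 4) / 850 = 68/850 = 0.0800 → 8.0 m.u.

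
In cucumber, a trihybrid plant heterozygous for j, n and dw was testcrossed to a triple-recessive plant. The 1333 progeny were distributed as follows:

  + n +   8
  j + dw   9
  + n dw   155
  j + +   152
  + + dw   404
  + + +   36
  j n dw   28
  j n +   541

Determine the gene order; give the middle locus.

j

The two most frequent reciprocal classes, + + dw and j n +, are the parental types, so the F1 was + + dw / j n +.
The two rarest classes, j + dw and + n +, are the double crossovers. Comparing them with the parentals, only the j allele has switched, so j is the middle locus and the order is n – j – dw.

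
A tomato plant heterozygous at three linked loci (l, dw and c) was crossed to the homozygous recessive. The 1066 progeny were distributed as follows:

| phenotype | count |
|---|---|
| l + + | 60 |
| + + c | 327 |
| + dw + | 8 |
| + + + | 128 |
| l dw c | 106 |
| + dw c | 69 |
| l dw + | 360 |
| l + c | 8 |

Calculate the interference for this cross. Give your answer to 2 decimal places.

0.53

The two most frequent reciprocal classes, l dw + and + + c, are the parental types, so the F1 was l dw + / + + c.
The two rarest classes, + dw + and l + c, are the double crossovers. Comparing them with the parentals, only the l allele has switched, so l is the middle locus and the order is dw – l – c.
dw–l: (129 + 16)/1066 = 0.1360; l–c: (234 + 16)/1066 = 0.2345.
Expected DCO frequency = 0.1360 × 0.2345 ≈ 0.03189; observed = 16/1066 ≈ 0.01501.
Coefficient of coincidence = 0.01501/0.03189 ≈ 0.47; interference = 1 − 0.47 = 0.53.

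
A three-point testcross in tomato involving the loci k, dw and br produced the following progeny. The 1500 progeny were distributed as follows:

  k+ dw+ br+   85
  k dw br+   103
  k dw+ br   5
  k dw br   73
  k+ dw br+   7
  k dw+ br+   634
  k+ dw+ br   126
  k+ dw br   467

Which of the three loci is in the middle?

br

The two most frequent reciprocal classes, k dw+ br+ and k+ dw br, are the parental types, so the F1 was k dw+ br+ / k+ dw br.
The two rarest classes, k dw+ br and k+ dw br+, are the double crossovers. Comparing them with the parentals, only the br allele has switched, so br is the middle locus and the order is dw – br – k.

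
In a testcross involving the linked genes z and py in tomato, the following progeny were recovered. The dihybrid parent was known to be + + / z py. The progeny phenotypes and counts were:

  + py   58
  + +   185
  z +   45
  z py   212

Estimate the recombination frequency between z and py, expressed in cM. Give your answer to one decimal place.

The recombinant classes are + py and z +: 58 + 45 = 103.
Recombination frequency = 103/500 = 0.2060 ≈ 20.6%, i.e. 20.6 cM.

20.6 cM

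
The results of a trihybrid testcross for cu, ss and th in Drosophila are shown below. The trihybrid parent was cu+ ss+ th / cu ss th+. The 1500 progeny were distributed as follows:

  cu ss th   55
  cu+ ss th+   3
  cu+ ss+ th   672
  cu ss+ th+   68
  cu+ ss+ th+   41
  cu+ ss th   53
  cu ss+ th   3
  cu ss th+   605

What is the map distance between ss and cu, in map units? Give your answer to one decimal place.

The two rarest classes, cu ss+ th and cu+ ss th+, are the double crossovers. Comparing them with the parentals, only the cu allele has switched, so cu is the middle locus and the order is th – cu – ss.
Crossovers in the cu–ss interval produce the single-crossover classes cu+ ss th and cu ss+ th+ (53 + 68 = 121) plus the double crossovers (6).
RF(cu–ss) = (121 + 6) / 1500 = 127/1500 = 0.0847 → 8.5 map units.

8.5 map units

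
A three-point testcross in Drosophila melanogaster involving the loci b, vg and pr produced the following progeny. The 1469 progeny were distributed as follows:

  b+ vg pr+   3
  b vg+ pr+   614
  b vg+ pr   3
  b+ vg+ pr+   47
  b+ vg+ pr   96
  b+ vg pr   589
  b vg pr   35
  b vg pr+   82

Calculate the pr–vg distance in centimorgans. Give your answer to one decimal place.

The two most frequent reciprocal classes, b vg+ pr+ and b+ vg pr, are the parental types, so the F1 was b vg+ pr+ / b+ vg pr.
The two rarest classes, b vg+ pr and b+ vg pr+, are the double crossovers. Comparing them with the parentals, only the pr allele has switched, so pr is the middle locus and the order is vg – pr – b.
Crossovers in the vg–pr interval produce the single-crossover classes b vg pr+ and b+ vg+ pr (82 + 96 = 178) plus the double crossovers (6).
RF(vg–pr) = (178 + 6) / 1469 = 184/1469 = 0.1253 → 12.5 centimorgans.

12.5 centimorgans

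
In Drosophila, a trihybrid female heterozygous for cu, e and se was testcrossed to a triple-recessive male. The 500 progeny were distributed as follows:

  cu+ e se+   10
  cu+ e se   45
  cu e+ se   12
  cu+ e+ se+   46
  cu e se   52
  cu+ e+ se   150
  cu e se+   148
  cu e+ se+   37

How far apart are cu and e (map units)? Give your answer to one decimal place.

The two most frequent reciprocal classes, cu e se+ and cu+ e+ se, are the parental types, so the F1 was cu e se+ / cu+ e+ se.
The two rarest classes, cu+ e se+ and cu e+ se, are the double crossovers. Comparing them with the parentals, only the cu allele has switched, so cu is the middle locus and the order is se – cu – e.
Crossovers in the cu–e interval produce the single-crossover classes cu e+ se+ and cu+ e se (37 + 45 = 82) plus the double crossovers (22).
RF(cu–e) = (82 + 22) / 500 = 104/500 = 0.2080 → 20.8 map units.

20.8 map units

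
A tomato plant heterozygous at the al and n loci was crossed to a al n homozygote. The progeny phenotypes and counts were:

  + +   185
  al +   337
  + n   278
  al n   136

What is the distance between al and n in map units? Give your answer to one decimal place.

34.3 map units

The two most frequent classes, + n (278) and al + (337), are the parental types, so the F1 was + n / al +.
The recombinant classes are + + and al n: 185 + 136 = 321.
Recombination frequency = 321/936 = 0.3429 ≈ 34.3%, i.e. 34.3 map units.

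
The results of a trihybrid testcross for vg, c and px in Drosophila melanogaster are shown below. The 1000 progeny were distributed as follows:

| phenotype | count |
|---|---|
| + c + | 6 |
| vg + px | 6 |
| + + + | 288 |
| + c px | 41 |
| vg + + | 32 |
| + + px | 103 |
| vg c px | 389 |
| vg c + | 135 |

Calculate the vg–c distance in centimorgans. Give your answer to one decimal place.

The two most frequent reciprocal classes, vg c px and + + +, are the parental types, so the F1 was vg c px / + + +.
The two rarest classes, vg + px and + c +, are the double crossovers. Comparing them with the parentals, only the c allele has switched, so c is the middle locus and the order is px – c – vg.
Crossovers in the c–vg interval produce the single-crossover classes + c px and vg + + (41 + 32 = 73) plus the double crossovers (12).
RF(c–vg) = (73 + 12) / 1000 = 85/1000 = 0.0850 → 8.5 centimorgans.

8.5 centimorgans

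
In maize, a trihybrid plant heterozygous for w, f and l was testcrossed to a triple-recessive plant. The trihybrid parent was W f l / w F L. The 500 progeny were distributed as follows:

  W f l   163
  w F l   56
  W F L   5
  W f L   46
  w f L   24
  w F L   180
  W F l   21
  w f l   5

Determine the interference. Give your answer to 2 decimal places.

0.19

The two rarest classes, w f l and W F L, are the double crossovers. Comparing them with the parentals, only the w allele has switched, so w is the middle locus and the order is f – w – l.
f–w: (45 + 10)/500 = 0.1100; w–l: (102 + 10)/500 = 0.2240.
Expected DCO frequency = 0.1100 × 0.2240 ≈ 0.02464; observed = 10/500 ≈ 0.02000.
Coefficient of coincidence = 0.02000/0.02464 ≈ 0.81; interference = 1 − 0.81 = 0.19.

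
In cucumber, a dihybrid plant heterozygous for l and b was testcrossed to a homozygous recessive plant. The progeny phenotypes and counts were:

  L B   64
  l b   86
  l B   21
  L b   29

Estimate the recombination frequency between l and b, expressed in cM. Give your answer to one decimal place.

25.0 cM

The two most frequent classes, L B (64) and l b (86), are the parental types, so the F1 was L B / l b.
The recombinant classes are L b and l B: 29 + 21 = 50.
Recombination frequency = 50/200 = 0.2500 ≈ 25.0%, i.e. 25.0 cM.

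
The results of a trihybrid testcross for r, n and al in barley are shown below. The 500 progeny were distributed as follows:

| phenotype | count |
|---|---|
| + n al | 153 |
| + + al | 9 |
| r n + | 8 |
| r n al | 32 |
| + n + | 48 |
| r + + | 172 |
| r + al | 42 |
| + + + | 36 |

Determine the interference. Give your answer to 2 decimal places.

The two most frequent reciprocal classes, + n al and r + +, are the parental types, so the F1 was + n al / r + +.
The two rarest classes, + + al and r n +, are the double crossovers. Comparing them with the parentals, only the n allele has switched, so n is the middle locus and the order is al – n – r.
al–n: (90 + 17)/500 = 0.2140; n–r: (68 + 17)/500 = 0.1700.
Expected DCO frequency = 0.2140 × 0.1700 ≈ 0.03638; observed = 17/500 ≈ 0.03400.
Coefficient of coincidence = 0.03400/0.03638 ≈ 0.93; interference = 1 − 0.93 = 0.07.

0.07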